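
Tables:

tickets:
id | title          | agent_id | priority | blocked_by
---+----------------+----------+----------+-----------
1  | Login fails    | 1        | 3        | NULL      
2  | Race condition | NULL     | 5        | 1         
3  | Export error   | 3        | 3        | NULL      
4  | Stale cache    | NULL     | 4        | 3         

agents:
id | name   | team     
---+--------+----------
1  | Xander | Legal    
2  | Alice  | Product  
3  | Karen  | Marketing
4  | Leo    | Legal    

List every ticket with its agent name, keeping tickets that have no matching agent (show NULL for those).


LEFT JOIN keeps every row from tickets (the left table); where agent_id has no match in agents, the agent columns become NULL. Walk through each ticket:
  - ticket 1 (Login fails): agent_id=1 -> matches Xander
  - ticket 2 (Race condition): agent_id=NULL, no match -> kept with NULL
  - ticket 3 (Export error): agent_id=3 -> matches Karen
  - ticket 4 (Stale cache): agent_id=NULL, no match -> kept with NULL
All 4 rows appear; 2 have NULL agent.

SQL:
SELECT a.title, b.name AS agent
FROM tickets a
LEFT JOIN agents b ON a.agent_id = b.id

Result:
title          | agent 
---------------+-------
Login fails    | Xander
Race condition | NULL  
Export error   | Karen 
Stale cache    | NULL  


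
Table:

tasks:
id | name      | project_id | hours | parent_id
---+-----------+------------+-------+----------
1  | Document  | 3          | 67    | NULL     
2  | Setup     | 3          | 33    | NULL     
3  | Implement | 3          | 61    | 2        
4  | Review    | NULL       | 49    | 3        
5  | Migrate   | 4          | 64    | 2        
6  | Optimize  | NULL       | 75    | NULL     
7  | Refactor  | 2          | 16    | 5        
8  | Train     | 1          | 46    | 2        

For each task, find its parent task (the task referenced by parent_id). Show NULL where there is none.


This is a self-join: tasks is joined to a second copy of itself, matching each row's parent_id to another row's id. Use LEFT JOIN so rows with parent_id=NULL are kept.
  - task 1 (Document): parent_id=NULL -> NULL
  - task 2 (Setup): parent_id=NULL -> NULL
  - task 3 (Implement): parent_id=2 -> Setup
  - task 4 (Review): parent_id=3 -> Implement
  - task 5 (Migrate): parent_id=2 -> Setup
  - task 6 (Optimize): parent_id=NULL -> NULL
  - task 7 (Refactor): parent_id=5 -> Migrate
  - task 8 (Train): parent_id=2 -> Setup

SQL:
SELECT a.name AS item, b.name AS parent
FROM tasks a
LEFT JOIN tasks b ON a.parent_id = b.id

Result:
item      | parent   
----------+----------
Document  | NULL     
Setup     | NULL     
Implement | Setup    
Review    | Implement
Migrate   | Setup    
Optimize  | NULL     
Refactor  | Migrate  
Train     | Setup    


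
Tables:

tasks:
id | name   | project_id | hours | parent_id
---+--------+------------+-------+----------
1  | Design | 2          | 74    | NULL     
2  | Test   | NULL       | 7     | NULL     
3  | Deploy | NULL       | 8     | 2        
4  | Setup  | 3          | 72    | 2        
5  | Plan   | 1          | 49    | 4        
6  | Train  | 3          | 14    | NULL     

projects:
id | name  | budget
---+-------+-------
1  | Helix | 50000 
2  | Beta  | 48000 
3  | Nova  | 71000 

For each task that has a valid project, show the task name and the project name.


INNER JOIN keeps only tasks rows whose project_id matches an id in projects. Walk through each task:
  - task 1 (Design): project_id=2 -> matches Beta
  - task 2 (Test): project_id=NULL, no match -> dropped
  - task 3 (Deploy): project_id=NULL, no match -> dropped
  - task 4 (Setup): project_id=3 -> matches Nova
  - task 5 (Plan): project_id=1 -> matches Helix
  - task 6 (Train): project_id=3 -> matches Nova
So 2 of 6 rows are dropped.

SQL:
SELECT a.name, b.name AS project
FROM tasks a
INNER JOIN projects b ON a.project_id = b.id

Result:
name   | project
-------+--------
Design | Beta   
Setup  | Nova   
Plan   | Helix  
Train  | Nova   


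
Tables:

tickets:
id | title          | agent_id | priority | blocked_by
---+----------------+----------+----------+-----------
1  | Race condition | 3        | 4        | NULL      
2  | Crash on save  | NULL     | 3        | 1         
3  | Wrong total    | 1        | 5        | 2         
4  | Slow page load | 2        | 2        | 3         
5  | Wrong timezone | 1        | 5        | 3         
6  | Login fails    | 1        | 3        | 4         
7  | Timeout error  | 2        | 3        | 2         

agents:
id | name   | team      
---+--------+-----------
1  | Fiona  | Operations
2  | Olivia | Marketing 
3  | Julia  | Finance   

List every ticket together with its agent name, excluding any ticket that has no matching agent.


INNER JOIN keeps only tickets rows whose agent_id matches an id in agents. Walk through each ticket:
  - ticket 1 (Race condition): agent_id=3 -> matches Julia
  - ticket 2 (Crash on save): agent_id=NULL, no match -> dropped
  - ticket 3 (Wrong total): agent_id=1 -> matches Fiona
  - ticket 4 (Slow page load): agent_id=2 -> matches Olivia
  - ticket 5 (Wrong timezone): agent_id=1 -> matches Fiona
  - ticket 6 (Login fails): agent_id=1 -> matches Fiona
  - ticket 7 (Timeout error): agent_id=2 -> matches Olivia
So 1 of 7 rows is dropped.

SQL:
SELECT a.title, b.name AS agent
FROM tickets a
INNER JOIN agents b ON a.agent_id = b.id

Result:
title          | agent 
---------------+-------
Race condition | Julia 
Wrong total    | Fiona 
Slow page load | Olivia
Wrong timezone | Fiona 
Login fails    | Fiona 
Timeout error  | Olivia


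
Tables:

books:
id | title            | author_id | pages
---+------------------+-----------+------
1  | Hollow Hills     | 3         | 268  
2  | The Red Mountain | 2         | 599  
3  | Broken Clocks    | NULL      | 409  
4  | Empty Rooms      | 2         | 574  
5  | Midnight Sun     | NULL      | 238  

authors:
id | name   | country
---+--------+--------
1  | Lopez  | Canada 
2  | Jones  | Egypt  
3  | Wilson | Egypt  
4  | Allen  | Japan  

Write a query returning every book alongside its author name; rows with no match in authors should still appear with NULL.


LEFT JOIN keeps every row from books (the left table); where author_id has no match in authors, the author columns become NULL. Walk through each book:
  - book 1 (Hollow Hills): author_id=3 -> matches Wilson
  - book 2 (The Red Mountain): author_id=2 -> matches Jones
  - book 3 (Broken Clocks): author_id=NULL, no match -> kept with NULL
  - book 4 (Empty Rooms): author_id=2 -> matches Jones
  - book 5 (Midnight Sun): author_id=NULL, no match -> kept with NULL
All 5 rows appear; 2 have NULL author.

SQL:
SELECT a.title, b.name AS author
FROM books a
LEFT JOIN authors b ON a.author_id = b.id

Result:
title            | author
-----------------+-------
Hollow Hills     | Wilson
The Red Mountain | Jones 
Broken Clocks    | NULL  
Empty Rooms      | Jones 
Midnight Sun     | NULL  


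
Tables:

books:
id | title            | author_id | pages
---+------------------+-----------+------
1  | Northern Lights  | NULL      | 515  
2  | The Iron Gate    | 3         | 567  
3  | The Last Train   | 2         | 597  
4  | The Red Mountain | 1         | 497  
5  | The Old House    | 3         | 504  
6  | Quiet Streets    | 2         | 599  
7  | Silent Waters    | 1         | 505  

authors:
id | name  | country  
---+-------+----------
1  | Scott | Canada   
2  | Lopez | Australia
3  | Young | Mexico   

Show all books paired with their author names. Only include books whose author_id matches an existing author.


INNER JOIN keeps only books rows whose author_id matches an id in authors. Walk through each book:
  - book 1 (Northern Lights): author_id=NULL, no match -> dropped
  - book 2 (The Iron Gate): author_id=3 -> matches Young
  - book 3 (The Last Train): author_id=2 -> matches Lopez
  - book 4 (The Red Mountain): author_id=1 -> matches Scott
  - book 5 (The Old House): author_id=3 -> matches Young
  - book 6 (Quiet Streets): author_id=2 -> matches Lopez
  - book 7 (Silent Waters): author_id=1 -> matches Scott
So 1 of 7 rows is dropped.

SQL:
SELECT a.title, b.name AS author
FROM books a
INNER JOIN authors b ON a.author_id = b.id

Result:
title            | author
-----------------+-------
The Iron Gate    | Young 
The Last Train   | Lopez 
The Red Mountain | Scott 
The Old House    | Young 
Quiet Streets    | Lopez 
Silent Waters    | Scott 


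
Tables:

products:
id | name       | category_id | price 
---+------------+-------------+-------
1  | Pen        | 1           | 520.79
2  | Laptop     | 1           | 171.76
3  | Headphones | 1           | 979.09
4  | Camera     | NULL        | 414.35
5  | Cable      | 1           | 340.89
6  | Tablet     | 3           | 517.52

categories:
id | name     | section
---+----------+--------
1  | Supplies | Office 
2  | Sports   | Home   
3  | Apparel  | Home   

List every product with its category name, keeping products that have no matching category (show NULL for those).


LEFT JOIN keeps every row from products (the left table); where category_id has no match in categories, the category columns become NULL. Walk through each product:
  - product 1 (Pen): category_id=1 -> matches Supplies
  - product 2 (Laptop): category_id=1 -> matches Supplies
  - product 3 (Headphones): category_id=1 -> matches Supplies
  - product 4 (Camera): category_id=NULL, no match -> kept with NULL
  - product 5 (Cable): category_id=1 -> matches Supplies
  - product 6 (Tablet): category_id=3 -> matches Apparel
All 6 rows appear; 1 has NULL category.

SQL:
SELECT a.name, b.name AS category
FROM products a
LEFT JOIN categories b ON a.category_id = b.id

Result:
name       | category
-----------+---------
Pen        | Supplies
Laptop     | Supplies
Headphones | Supplies
Camera     | NULL    
Cable      | Supplies
Tablet     | Apparel 


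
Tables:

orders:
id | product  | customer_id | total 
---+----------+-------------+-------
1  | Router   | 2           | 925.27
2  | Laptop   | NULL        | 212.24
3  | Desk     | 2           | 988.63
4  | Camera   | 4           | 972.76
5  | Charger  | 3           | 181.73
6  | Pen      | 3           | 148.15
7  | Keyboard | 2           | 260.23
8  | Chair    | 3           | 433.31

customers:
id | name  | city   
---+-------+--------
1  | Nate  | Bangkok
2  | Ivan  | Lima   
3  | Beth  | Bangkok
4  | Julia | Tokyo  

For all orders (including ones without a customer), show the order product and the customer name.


LEFT JOIN keeps every row from orders (the left table); where customer_id has no match in customers, the customer columns become NULL. Walk through each order:
  - order 1 (Router): customer_id=2 -> matches Ivan
  - order 2 (Laptop): customer_id=NULL, no match -> kept with NULL
  - order 3 (Desk): customer_id=2 -> matches Ivan
  - order 4 (Camera): customer_id=4 -> matches Julia
  - order 5 (Charger): customer_id=3 -> matches Beth
  - order 6 (Pen): customer_id=3 -> matches Beth
  - order 7 (Keyboard): customer_id=2 -> matches Ivan
  - order 8 (Chair): customer_id=3 -> matches Beth
All 8 rows appear; 1 has NULL customer.

SQL:
SELECT a.product, b.name AS customer
FROM orders a
LEFT JOIN customers b ON a.customer_id = b.id

Result:
product  | customer
---------+---------
Router   | Ivan    
Laptop   | NULL    
Desk     | Ivan    
Camera   | Julia   
Charger  | Beth    
Pen      | Beth    
Keyboard | Ivan    
Chair    | Beth    


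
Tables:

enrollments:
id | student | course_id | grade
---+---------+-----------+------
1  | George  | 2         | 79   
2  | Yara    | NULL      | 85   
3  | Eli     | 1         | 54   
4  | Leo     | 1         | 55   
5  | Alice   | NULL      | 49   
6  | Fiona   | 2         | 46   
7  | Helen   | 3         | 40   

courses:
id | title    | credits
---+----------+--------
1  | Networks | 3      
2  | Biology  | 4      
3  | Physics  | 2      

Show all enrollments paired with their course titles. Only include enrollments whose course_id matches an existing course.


INNER JOIN keeps only enrollments rows whose course_id matches an id in courses. Walk through each enrollment:
  - enrollment 1 (George): course_id=2 -> matches Biology
  - enrollment 2 (Yara): course_id=NULL, no match -> dropped
  - enrollment 3 (Eli): course_id=1 -> matches Networks
  - enrollment 4 (Leo): course_id=1 -> matches Networks
  - enrollment 5 (Alice): course_id=NULL, no match -> dropped
  - enrollment 6 (Fiona): course_id=2 -> matches Biology
  - enrollment 7 (Helen): course_id=3 -> matches Physics
So 2 of 7 rows are dropped.

SQL:
SELECT a.student, b.title AS course
FROM enrollments a
INNER JOIN courses b ON a.course_id = b.id

Result:
student | course  
--------+---------
George  | Biology 
Eli     | Networks
Leo     | Networks
Fiona   | Biology 
Helen   | Physics 


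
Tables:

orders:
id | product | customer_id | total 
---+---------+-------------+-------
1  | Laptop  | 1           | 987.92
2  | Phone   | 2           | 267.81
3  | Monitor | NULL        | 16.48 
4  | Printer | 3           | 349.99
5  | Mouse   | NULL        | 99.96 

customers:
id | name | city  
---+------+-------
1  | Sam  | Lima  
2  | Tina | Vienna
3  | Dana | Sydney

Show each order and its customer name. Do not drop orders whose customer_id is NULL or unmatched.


LEFT JOIN keeps every row from orders (the left table); where customer_id has no match in customers, the customer columns become NULL. Walk through each order:
  - order 1 (Laptop): customer_id=1 -> matches Sam
  - order 2 (Phone): customer_id=2 -> matches Tina
  - order 3 (Monitor): customer_id=NULL, no match -> kept with NULL
  - order 4 (Printer): customer_id=3 -> matches Dana
  - order 5 (Mouse): customer_id=NULL, no match -> kept with NULL
All 5 rows appear; 2 have NULL customer.

SQL:
SELECT a.product, b.name AS customer
FROM orders a
LEFT JOIN customers b ON a.customer_id = b.id

Result:
product | customer
--------+---------
Laptop  | Sam     
Phone   | Tina    
Monitor | NULL    
Printer | Dana    
Mouse   | NULL    


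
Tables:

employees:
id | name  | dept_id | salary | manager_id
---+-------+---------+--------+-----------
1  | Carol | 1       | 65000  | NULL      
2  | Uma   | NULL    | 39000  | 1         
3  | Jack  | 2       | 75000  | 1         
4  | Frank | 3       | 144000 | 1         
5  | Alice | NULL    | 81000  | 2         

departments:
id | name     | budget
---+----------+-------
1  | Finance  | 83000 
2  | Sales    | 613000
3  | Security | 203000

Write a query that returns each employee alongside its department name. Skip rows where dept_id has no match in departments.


INNER JOIN keeps only employees rows whose dept_id matches an id in departments. Walk through each employee:
  - employee 1 (Carol): dept_id=1 -> matches Finance
  - employee 2 (Uma): dept_id=NULL, no match -> dropped
  - employee 3 (Jack): dept_id=2 -> matches Sales
  - employee 4 (Frank): dept_id=3 -> matches Security
  - employee 5 (Alice): dept_id=NULL, no match -> dropped
So 2 of 5 rows are dropped.

SQL:
SELECT a.name, b.name AS department
FROM employees a
INNER JOIN departments b ON a.dept_id = b.id

Result:
name  | department
------+-----------
Carol | Finance   
Jack  | Sales     
Frank | Security  


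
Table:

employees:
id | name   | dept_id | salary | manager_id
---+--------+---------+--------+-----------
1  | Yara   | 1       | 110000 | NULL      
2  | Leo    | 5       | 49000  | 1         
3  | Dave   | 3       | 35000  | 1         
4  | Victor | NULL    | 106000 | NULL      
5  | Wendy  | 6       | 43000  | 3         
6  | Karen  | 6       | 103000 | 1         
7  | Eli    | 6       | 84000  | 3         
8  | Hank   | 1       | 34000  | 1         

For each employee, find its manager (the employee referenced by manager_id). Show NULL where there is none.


This is a self-join: employees is joined to a second copy of itself, matching each row's manager_id to another row's id. Use LEFT JOIN so rows with manager_id=NULL are kept.
  - employee 1 (Yara): manager_id=NULL -> NULL
  - employee 2 (Leo): manager_id=1 -> Yara
  - employee 3 (Dave): manager_id=1 -> Yara
  - employee 4 (Victor): manager_id=NULL -> NULL
  - employee 5 (Wendy): manager_id=3 -> Dave
  - employee 6 (Karen): manager_id=1 -> Yara
  - employee 7 (Eli): manager_id=3 -> Dave
  - employee 8 (Hank): manager_id=1 -> Yara

SQL:
SELECT a.name AS item, b.name AS manager
FROM employees a
LEFT JOIN employees b ON a.manager_id = b.id

Result:
item   | manager
-------+--------
Yara   | NULL   
Leo    | Yara   
Dave   | Yara   
Victor | NULL   
Wendy  | Dave   
Karen  | Yara   
Eli    | Dave   
Hank   | Yara   


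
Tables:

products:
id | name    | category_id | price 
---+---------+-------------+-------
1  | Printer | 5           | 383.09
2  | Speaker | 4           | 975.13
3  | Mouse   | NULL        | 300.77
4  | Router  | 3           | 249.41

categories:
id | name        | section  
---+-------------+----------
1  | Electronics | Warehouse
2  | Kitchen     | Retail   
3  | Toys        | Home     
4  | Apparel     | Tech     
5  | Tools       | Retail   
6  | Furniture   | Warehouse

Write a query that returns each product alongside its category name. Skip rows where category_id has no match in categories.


INNER JOIN keeps only products rows whose category_id matches an id in categories. Walk through each product:
  - product 1 (Printer): category_id=5 -> matches Tools
  - product 2 (Speaker): category_id=4 -> matches Apparel
  - product 3 (Mouse): category_id=NULL, no match -> dropped
  - product 4 (Router): category_id=3 -> matches Toys
So 1 of 4 rows is dropped.

SQL:
SELECT a.name, b.name AS category
FROM products a
INNER JOIN categories b ON a.category_id = b.id

Result:
name    | category
--------+---------
Printer | Tools   
Speaker | Apparel 
Router  | Toys    


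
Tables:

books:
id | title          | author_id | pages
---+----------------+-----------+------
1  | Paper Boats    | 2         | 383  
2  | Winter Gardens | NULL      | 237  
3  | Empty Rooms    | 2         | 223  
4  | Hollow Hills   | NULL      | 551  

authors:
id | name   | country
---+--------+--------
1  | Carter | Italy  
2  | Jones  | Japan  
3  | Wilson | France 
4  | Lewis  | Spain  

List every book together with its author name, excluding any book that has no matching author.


INNER JOIN keeps only books rows whose author_id matches an id in authors. Walk through each book:
  - book 1 (Paper Boats): author_id=2 -> matches Jones
  - book 2 (Winter Gardens): author_id=NULL, no match -> dropped
  - book 3 (Empty Rooms): author_id=2 -> matches Jones
  - book 4 (Hollow Hills): author_id=NULL, no match -> dropped
So 2 of 4 rows are dropped.

SQL:
SELECT a.title, b.name AS author
FROM books a
INNER JOIN authors b ON a.author_id = b.id

Result:
title       | author
------------+-------
Paper Boats | Jones 
Empty Rooms | Jones 


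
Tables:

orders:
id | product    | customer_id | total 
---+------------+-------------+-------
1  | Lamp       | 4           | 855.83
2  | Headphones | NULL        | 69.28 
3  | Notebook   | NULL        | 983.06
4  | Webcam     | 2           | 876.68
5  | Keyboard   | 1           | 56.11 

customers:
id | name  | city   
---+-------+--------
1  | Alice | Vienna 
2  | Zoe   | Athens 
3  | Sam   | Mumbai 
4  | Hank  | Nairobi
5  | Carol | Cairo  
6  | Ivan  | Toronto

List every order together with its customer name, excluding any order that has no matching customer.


INNER JOIN keeps only orders rows whose customer_id matches an id in customers. Walk through each order:
  - order 1 (Lamp): customer_id=4 -> matches Hank
  - order 2 (Headphones): customer_id=NULL, no match -> dropped
  - order 3 (Notebook): customer_id=NULL, no match -> dropped
  - order 4 (Webcam): customer_id=2 -> matches Zoe
  - order 5 (Keyboard): customer_id=1 -> matches Alice
So 2 of 5 rows are dropped.

SQL:
SELECT a.product, b.name AS customer
FROM orders a
INNER JOIN customers b ON a.customer_id = b.id

Result:
product  | customer
---------+---------
Lamp     | Hank    
Webcam   | Zoe     
Keyboard | Alice   


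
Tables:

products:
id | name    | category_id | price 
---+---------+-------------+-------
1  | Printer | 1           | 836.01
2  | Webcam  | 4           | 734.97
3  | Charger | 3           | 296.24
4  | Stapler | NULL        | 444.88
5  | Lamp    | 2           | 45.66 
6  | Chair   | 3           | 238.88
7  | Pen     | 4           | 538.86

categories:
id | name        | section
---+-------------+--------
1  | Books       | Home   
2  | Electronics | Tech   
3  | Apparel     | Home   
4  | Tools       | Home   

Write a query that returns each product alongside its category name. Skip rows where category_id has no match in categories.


INNER JOIN keeps only products rows whose category_id matches an id in categories. Walk through each product:
  - product 1 (Printer): category_id=1 -> matches Books
  - product 2 (Webcam): category_id=4 -> matches Tools
  - product 3 (Charger): category_id=3 -> matches Apparel
  - product 4 (Stapler): category_id=NULL, no match -> dropped
  - product 5 (Lamp): category_id=2 -> matches Electronics
  - product 6 (Chair): category_id=3 -> matches Apparel
  - product 7 (Pen): category_id=4 -> matches Tools
So 1 of 7 rows is dropped.

SQL:
SELECT a.name, b.name AS category
FROM products a
INNER JOIN categories b ON a.category_id = b.id

Result:
name    | category   
--------+------------
Printer | Books      
Webcam  | Tools      
Charger | Apparel    
Lamp    | Electronics
Chair   | Apparel    
Pen     | Tools      


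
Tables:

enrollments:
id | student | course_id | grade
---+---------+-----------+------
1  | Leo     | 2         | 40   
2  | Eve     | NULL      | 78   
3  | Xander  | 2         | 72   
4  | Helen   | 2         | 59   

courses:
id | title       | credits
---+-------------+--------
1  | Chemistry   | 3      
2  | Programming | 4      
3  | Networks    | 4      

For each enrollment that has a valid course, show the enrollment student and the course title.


INNER JOIN keeps only enrollments rows whose course_id matches an id in courses. Walk through each enrollment:
  - enrollment 1 (Leo): course_id=2 -> matches Programming
  - enrollment 2 (Eve): course_id=NULL, no match -> dropped
  - enrollment 3 (Xander): course_id=2 -> matches Programming
  - enrollment 4 (Helen): course_id=2 -> matches Programming
So 1 of 4 rows is dropped.

SQL:
SELECT a.student, b.title AS course
FROM enrollments a
INNER JOIN courses b ON a.course_id = b.id

Result:
student | course     
--------+------------
Leo     | Programming
Xander  | Programming
Helen   | Programming


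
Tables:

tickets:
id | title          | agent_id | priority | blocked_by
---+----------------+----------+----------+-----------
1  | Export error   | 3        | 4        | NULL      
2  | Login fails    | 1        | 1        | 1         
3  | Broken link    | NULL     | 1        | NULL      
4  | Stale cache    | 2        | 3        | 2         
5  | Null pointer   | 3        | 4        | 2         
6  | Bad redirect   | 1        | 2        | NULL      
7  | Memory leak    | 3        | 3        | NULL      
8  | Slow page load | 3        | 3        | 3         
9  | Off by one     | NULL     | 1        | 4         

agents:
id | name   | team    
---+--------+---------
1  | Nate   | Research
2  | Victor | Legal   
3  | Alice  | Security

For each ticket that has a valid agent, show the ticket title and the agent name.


INNER JOIN keeps only tickets rows whose agent_id matches an id in agents. Walk through each ticket:
  - ticket 1 (Export error): agent_id=3 -> matches Alice
  - ticket 2 (Login fails): agent_id=1 -> matches Nate
  - ticket 3 (Broken link): agent_id=NULL, no match -> dropped
  - ticket 4 (Stale cache): agent_id=2 -> matches Victor
  - ticket 5 (Null pointer): agent_id=3 -> matches Alice
  - ticket 6 (Bad redirect): agent_id=1 -> matches Nate
  - ticket 7 (Memory leak): agent_id=3 -> matches Alice
  - ticket 8 (Slow page load): agent_id=3 -> matches Alice
  - ticket 9 (Off by one): agent_id=NULL, no match -> dropped
So 2 of 9 rows are dropped.

SQL:
SELECT a.title, b.name AS agent
FROM tickets a
INNER JOIN agents b ON a.agent_id = b.id

Result:
title          | agent 
---------------+-------
Export error   | Alice 
Login fails    | Nate  
Stale cache    | Victor
Null pointer   | Alice 
Bad redirect   | Nate  
Memory leak    | Alice 
Slow page load | Alice 


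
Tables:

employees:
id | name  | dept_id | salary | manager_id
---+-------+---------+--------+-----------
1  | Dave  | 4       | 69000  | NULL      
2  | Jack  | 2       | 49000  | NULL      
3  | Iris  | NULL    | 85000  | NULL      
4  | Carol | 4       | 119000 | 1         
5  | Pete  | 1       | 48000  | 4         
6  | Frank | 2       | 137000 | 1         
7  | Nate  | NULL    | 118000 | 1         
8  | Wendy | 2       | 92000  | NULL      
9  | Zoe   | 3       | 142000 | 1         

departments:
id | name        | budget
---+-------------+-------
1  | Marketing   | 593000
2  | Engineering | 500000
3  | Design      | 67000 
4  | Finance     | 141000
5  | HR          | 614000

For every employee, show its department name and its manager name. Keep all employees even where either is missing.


Two LEFT JOINs from the same base table employees: one to departments via dept_id, one to employees itself via manager_id. Both are LEFT so every employee is preserved.
Match against departments:
  - employee 1 (Dave): dept_id=4 -> matches Finance
  - employee 2 (Jack): dept_id=2 -> matches Engineering
  - employee 3 (Iris): dept_id=NULL, no match -> kept with NULL
  - employee 4 (Carol): dept_id=4 -> matches Finance
  - employee 5 (Pete): dept_id=1 -> matches Marketing
  - employee 6 (Frank): dept_id=2 -> matches Engineering
  - employee 7 (Nate): dept_id=NULL, no match -> kept with NULL
  - employee 8 (Wendy): dept_id=2 -> matches Engineering
  - employee 9 (Zoe): dept_id=3 -> matches Design
Match against employees (self):
  - employee 1 (Dave): manager_id=NULL -> NULL
  - employee 2 (Jack): manager_id=NULL -> NULL
  - employee 3 (Iris): manager_id=NULL -> NULL
  - employee 4 (Carol): manager_id=1 -> Dave
  - employee 5 (Pete): manager_id=4 -> Carol
  - employee 6 (Frank): manager_id=1 -> Dave
  - employee 7 (Nate): manager_id=1 -> Dave
  - employee 8 (Wendy): manager_id=NULL -> NULL
  - employee 9 (Zoe): manager_id=1 -> Dave

SQL:
SELECT a.name, b.name AS department, c.name AS manager
FROM employees a
LEFT JOIN departments b ON a.dept_id = b.id
LEFT JOIN employees c ON a.manager_id = c.id

Result:
name  | department  | manager
------+-------------+--------
Dave  | Finance     | NULL   
Jack  | Engineering | NULL   
Iris  | NULL        | NULL   
Carol | Finance     | Dave   
Pete  | Marketing   | Carol  
Frank | Engineering | Dave   
Nate  | NULL        | Dave   
Wendy | Engineering | NULL   
Zoe   | Design      | Dave   


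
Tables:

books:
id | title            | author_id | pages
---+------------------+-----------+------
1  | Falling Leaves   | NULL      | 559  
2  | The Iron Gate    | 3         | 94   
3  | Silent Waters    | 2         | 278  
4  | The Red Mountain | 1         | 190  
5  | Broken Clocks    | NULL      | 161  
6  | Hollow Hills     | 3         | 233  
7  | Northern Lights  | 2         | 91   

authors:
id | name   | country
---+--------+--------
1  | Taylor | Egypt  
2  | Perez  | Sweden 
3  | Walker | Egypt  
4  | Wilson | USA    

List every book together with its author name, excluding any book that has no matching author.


INNER JOIN keeps only books rows whose author_id matches an id in authors. Walk through each book:
  - book 1 (Falling Leaves): author_id=NULL, no match -> dropped
  - book 2 (The Iron Gate): author_id=3 -> matches Walker
  - book 3 (Silent Waters): author_id=2 -> matches Perez
  - book 4 (The Red Mountain): author_id=1 -> matches Taylor
  - book 5 (Broken Clocks): author_id=NULL, no match -> dropped
  - book 6 (Hollow Hills): author_id=3 -> matches Walker
  - book 7 (Northern Lights): author_id=2 -> matches Perez
So 2 of 7 rows are dropped.

SQL:
SELECT a.title, b.name AS author
FROM books a
INNER JOIN authors b ON a.author_id = b.id

Result:
title            | author
-----------------+-------
The Iron Gate    | Walker
Silent Waters    | Perez 
The Red Mountain | Taylor
Hollow Hills     | Walker
Northern Lights  | Perez 


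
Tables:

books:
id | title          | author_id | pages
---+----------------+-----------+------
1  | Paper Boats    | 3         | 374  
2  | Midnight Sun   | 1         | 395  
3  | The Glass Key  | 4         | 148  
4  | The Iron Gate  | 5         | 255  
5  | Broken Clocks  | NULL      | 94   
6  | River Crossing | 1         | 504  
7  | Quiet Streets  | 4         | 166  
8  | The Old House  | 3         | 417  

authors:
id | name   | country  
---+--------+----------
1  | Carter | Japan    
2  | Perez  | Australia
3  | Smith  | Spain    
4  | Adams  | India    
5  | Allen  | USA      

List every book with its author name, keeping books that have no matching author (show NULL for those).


LEFT JOIN keeps every row from books (the left table); where author_id has no match in authors, the author columns become NULL. Walk through each book:
  - book 1 (Paper Boats): author_id=3 -> matches Smith
  - book 2 (Midnight Sun): author_id=1 -> matches Carter
  - book 3 (The Glass Key): author_id=4 -> matches Adams
  - book 4 (The Iron Gate): author_id=5 -> matches Allen
  - book 5 (Broken Clocks): author_id=NULL, no match -> kept with NULL
  - book 6 (River Crossing): author_id=1 -> matches Carter
  - book 7 (Quiet Streets): author_id=4 -> matches Adams
  - book 8 (The Old House): author_id=3 -> matches Smith
All 8 rows appear; 1 has NULL author.

SQL:
SELECT a.title, b.name AS author
FROM books a
LEFT JOIN authors b ON a.author_id = b.id

Result:
title          | author
---------------+-------
Paper Boats    | Smith 
Midnight Sun   | Carter
The Glass Key  | Adams 
The Iron Gate  | Allen 
Broken Clocks  | NULL  
River Crossing | Carter
Quiet Streets  | Adams 
The Old House  | Smith 


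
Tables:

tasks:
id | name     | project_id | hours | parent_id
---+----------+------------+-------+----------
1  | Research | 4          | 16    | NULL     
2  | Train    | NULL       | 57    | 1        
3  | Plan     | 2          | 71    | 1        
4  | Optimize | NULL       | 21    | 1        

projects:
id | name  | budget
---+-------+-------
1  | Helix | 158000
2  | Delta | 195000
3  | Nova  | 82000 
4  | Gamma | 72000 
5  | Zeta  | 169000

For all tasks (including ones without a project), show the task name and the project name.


LEFT JOIN keeps every row from tasks (the left table); where project_id has no match in projects, the project columns become NULL. Walk through each task:
  - task 1 (Research): project_id=4 -> matches Gamma
  - task 2 (Train): project_id=NULL, no match -> kept with NULL
  - task 3 (Plan): project_id=2 -> matches Delta
  - task 4 (Optimize): project_id=NULL, no match -> kept with NULL
All 4 rows appear; 2 have NULL project.

SQL:
SELECT a.name, b.name AS project
FROM tasks a
LEFT JOIN projects b ON a.project_id = b.id

Result:
name     | project
---------+--------
Research | Gamma  
Train    | NULL   
Plan     | Delta  
Optimize | NULL   


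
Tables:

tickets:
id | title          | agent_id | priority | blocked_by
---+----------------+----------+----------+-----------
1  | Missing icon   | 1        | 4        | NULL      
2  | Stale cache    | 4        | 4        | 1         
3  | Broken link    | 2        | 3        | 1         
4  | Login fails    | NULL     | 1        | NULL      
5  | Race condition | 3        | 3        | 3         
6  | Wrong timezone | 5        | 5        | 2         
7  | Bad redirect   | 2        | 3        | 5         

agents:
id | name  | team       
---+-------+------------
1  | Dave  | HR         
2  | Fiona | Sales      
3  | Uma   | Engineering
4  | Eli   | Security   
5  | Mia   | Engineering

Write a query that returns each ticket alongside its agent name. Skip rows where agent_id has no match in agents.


INNER JOIN keeps only tickets rows whose agent_id matches an id in agents. Walk through each ticket:
  - ticket 1 (Missing icon): agent_id=1 -> matches Dave
  - ticket 2 (Stale cache): agent_id=4 -> matches Eli
  - ticket 3 (Broken link): agent_id=2 -> matches Fiona
  - ticket 4 (Login fails): agent_id=NULL, no match -> dropped
  - ticket 5 (Race condition): agent_id=3 -> matches Uma
  - ticket 6 (Wrong timezone): agent_id=5 -> matches Mia
  - ticket 7 (Bad redirect): agent_id=2 -> matches Fiona
So 1 of 7 rows is dropped.

SQL:
SELECT a.title, b.name AS agent
FROM tickets a
INNER JOIN agents b ON a.agent_id = b.id

Result:
title          | agent
---------------+------
Missing icon   | Dave 
Stale cache    | Eli  
Broken link    | Fiona
Race condition | Uma  
Wrong timezone | Mia  
Bad redirect   | Fiona


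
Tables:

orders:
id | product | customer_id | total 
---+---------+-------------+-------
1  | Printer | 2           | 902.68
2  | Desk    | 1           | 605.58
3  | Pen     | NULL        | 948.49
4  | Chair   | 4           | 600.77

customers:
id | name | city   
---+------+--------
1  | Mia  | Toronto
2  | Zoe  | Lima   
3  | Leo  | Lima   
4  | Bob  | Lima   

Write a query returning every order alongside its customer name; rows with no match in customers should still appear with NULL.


LEFT JOIN keeps every row from orders (the left table); where customer_id has no match in customers, the customer columns become NULL. Walk through each order:
  - order 1 (Printer): customer_id=2 -> matches Zoe
  - order 2 (Desk): customer_id=1 -> matches Mia
  - order 3 (Pen): customer_id=NULL, no match -> kept with NULL
  - order 4 (Chair): customer_id=4 -> matches Bob
All 4 rows appear; 1 has NULL customer.

SQL:
SELECT a.product, b.name AS customer
FROM orders a
LEFT JOIN customers b ON a.customer_id = b.id

Result:
product | customer
--------+---------
Printer | Zoe     
Desk    | Mia     
Pen     | NULL    
Chair   | Bob     


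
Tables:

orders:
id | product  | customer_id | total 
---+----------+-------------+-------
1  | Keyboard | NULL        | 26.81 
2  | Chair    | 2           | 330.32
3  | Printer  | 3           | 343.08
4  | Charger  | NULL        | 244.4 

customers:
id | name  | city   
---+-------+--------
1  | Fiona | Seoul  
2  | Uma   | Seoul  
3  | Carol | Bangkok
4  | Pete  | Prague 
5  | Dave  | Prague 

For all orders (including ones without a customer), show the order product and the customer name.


LEFT JOIN keeps every row from orders (the left table); where customer_id has no match in customers, the customer columns become NULL. Walk through each order:
  - order 1 (Keyboard): customer_id=NULL, no match -> kept with NULL
  - order 2 (Chair): customer_id=2 -> matches Uma
  - order 3 (Printer): customer_id=3 -> matches Carol
  - order 4 (Charger): customer_id=NULL, no match -> kept with NULL
All 4 rows appear; 2 have NULL customer.

SQL:
SELECT a.product, b.name AS customer
FROM orders a
LEFT JOIN customers b ON a.customer_id = b.id

Result:
product  | customer
---------+---------
Keyboard | NULL    
Chair    | Uma     
Printer  | Carol   
Charger  | NULL    


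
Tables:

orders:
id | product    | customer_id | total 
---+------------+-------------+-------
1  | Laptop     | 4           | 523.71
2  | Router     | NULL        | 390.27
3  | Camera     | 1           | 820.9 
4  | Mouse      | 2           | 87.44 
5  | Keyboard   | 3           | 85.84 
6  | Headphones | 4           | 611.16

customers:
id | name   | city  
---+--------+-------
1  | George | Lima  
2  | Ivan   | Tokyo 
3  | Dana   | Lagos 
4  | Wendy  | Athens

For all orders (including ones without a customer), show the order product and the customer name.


LEFT JOIN keeps every row from orders (the left table); where customer_id has no match in customers, the customer columns become NULL. Walk through each order:
  - order 1 (Laptop): customer_id=4 -> matches Wendy
  - order 2 (Router): customer_id=NULL, no match -> kept with NULL
  - order 3 (Camera): customer_id=1 -> matches George
  - order 4 (Mouse): customer_id=2 -> matches Ivan
  - order 5 (Keyboard): customer_id=3 -> matches Dana
  - order 6 (Headphones): customer_id=4 -> matches Wendy
All 6 rows appear; 1 has NULL customer.

SQL:
SELECT a.product, b.name AS customer
FROM orders a
LEFT JOIN customers b ON a.customer_id = b.id

Result:
product    | customer
-----------+---------
Laptop     | Wendy   
Router     | NULL    
Camera     | George  
Mouse      | Ivan    
Keyboard   | Dana    
Headphones | Wendy   


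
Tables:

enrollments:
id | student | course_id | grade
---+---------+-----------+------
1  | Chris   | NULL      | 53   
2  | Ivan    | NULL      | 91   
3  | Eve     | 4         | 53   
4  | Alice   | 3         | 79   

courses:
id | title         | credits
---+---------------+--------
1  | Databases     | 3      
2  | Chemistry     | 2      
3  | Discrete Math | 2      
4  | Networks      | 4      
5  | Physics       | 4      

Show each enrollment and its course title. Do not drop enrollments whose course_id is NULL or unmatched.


LEFT JOIN keeps every row from enrollments (the left table); where course_id has no match in courses, the course columns become NULL. Walk through each enrollment:
  - enrollment 1 (Chris): course_id=NULL, no match -> kept with NULL
  - enrollment 2 (Ivan): course_id=NULL, no match -> kept with NULL
  - enrollment 3 (Eve): course_id=4 -> matches Networks
  - enrollment 4 (Alice): course_id=3 -> matches Discrete Math
All 4 rows appear; 2 have NULL course.

SQL:
SELECT a.student, b.title AS course
FROM enrollments a
LEFT JOIN courses b ON a.course_id = b.id

Result:
student | course       
--------+--------------
Chris   | NULL         
Ivan    | NULL         
Eve     | Networks     
Alice   | Discrete Math


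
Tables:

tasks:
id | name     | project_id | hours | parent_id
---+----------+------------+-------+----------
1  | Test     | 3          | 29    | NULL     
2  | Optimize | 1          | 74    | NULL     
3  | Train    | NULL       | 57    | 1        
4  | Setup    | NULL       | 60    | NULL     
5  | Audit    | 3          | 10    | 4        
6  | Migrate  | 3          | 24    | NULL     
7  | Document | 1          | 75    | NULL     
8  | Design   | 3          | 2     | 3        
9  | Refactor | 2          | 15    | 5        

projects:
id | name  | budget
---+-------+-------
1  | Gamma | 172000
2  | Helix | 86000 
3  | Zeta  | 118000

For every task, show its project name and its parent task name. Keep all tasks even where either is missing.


Two LEFT JOINs from the same base table tasks: one to projects via project_id, one to tasks itself via parent_id. Both are LEFT so every task is preserved.
Match against projects:
  - task 1 (Test): project_id=3 -> matches Zeta
  - task 2 (Optimize): project_id=1 -> matches Gamma
  - task 3 (Train): project_id=NULL, no match -> kept with NULL
  - task 4 (Setup): project_id=NULL, no match -> kept with NULL
  - task 5 (Audit): project_id=3 -> matches Zeta
  - task 6 (Migrate): project_id=3 -> matches Zeta
  - task 7 (Document): project_id=1 -> matches Gamma
  - task 8 (Design): project_id=3 -> matches Zeta
  - task 9 (Refactor): project_id=2 -> matches Helix
Match against tasks (self):
  - task 1 (Test): parent_id=NULL -> NULL
  - task 2 (Optimize): parent_id=NULL -> NULL
  - task 3 (Train): parent_id=1 -> Test
  - task 4 (Setup): parent_id=NULL -> NULL
  - task 5 (Audit): parent_id=4 -> Setup
  - task 6 (Migrate): parent_id=NULL -> NULL
  - task 7 (Document): parent_id=NULL -> NULL
  - task 8 (Design): parent_id=3 -> Train
  - task 9 (Refactor): parent_id=5 -> Audit

SQL:
SELECT a.name, b.name AS project, c.name AS parent
FROM tasks a
LEFT JOIN projects b ON a.project_id = b.id
LEFT JOIN tasks c ON a.parent_id = c.id

Result:
name     | project | parent
---------+---------+-------
Test     | Zeta    | NULL  
Optimize | Gamma   | NULL  
Train    | NULL    | Test  
Setup    | NULL    | NULL  
Audit    | Zeta    | Setup 
Migrate  | Zeta    | NULL  
Document | Gamma   | NULL  
Design   | Zeta    | Train 
Refactor | Helix   | Audit 


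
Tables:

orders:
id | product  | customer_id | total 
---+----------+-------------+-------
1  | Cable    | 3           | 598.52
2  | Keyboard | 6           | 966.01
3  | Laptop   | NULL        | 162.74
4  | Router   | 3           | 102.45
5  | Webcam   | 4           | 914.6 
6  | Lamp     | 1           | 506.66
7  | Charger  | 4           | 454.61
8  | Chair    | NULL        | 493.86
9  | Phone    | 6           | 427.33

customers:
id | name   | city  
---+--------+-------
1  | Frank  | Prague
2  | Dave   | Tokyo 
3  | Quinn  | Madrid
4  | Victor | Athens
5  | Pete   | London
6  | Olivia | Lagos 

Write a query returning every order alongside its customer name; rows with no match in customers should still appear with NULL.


LEFT JOIN keeps every row from orders (the left table); where customer_id has no match in customers, the customer columns become NULL. Walk through each order:
  - order 1 (Cable): customer_id=3 -> matches Quinn
  - order 2 (Keyboard): customer_id=6 -> matches Olivia
  - order 3 (Laptop): customer_id=NULL, no match -> kept with NULL
  - order 4 (Router): customer_id=3 -> matches Quinn
  - order 5 (Webcam): customer_id=4 -> matches Victor
  - order 6 (Lamp): customer_id=1 -> matches Frank
  - order 7 (Charger): customer_id=4 -> matches Victor
  - order 8 (Chair): customer_id=NULL, no match -> kept with NULL
  - order 9 (Phone): customer_id=6 -> matches Olivia
All 9 rows appear; 2 have NULL customer.

SQL:
SELECT a.product, b.name AS customer
FROM orders a
LEFT JOIN customers b ON a.customer_id = b.id

Result:
product  | customer
---------+---------
Cable    | Quinn   
Keyboard | Olivia  
Laptop   | NULL    
Router   | Quinn   
Webcam   | Victor  
Lamp     | Frank   
Charger  | Victor  
Chair    | NULL    
Phone    | Olivia  
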